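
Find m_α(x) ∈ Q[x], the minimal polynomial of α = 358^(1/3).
m_α(x) = x^3 - 358

α satisfies α^3 = 358, so x^3 - 358 annihilates α. By the rational root test, a rational root p/q (in lowest terms) of x^3 - 358 would satisfy p^3 = 358 q^3, forcing q = 1 and p^3 = 358; but 358 is not a perfect cube, contradiction. A monic cubic over Q with no rational root is irreducible (any nontrivial factorization would include a linear factor). Hence x^3 - 358 is the minimal polynomial of α, and in particular [Q(α):Q] = 3.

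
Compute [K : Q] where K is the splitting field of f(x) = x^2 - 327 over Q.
[K : Q] = 2

f(x) = x^2 - 327 factors as (x - √327)(x + √327). The splitting field is K = Q(√327). Since 327 is squarefree and > 1, it is not a perfect square, so x^2 - 327 is irreducible over Q and [Q(√327) : Q] = 2. Hence [K : Q] = 2.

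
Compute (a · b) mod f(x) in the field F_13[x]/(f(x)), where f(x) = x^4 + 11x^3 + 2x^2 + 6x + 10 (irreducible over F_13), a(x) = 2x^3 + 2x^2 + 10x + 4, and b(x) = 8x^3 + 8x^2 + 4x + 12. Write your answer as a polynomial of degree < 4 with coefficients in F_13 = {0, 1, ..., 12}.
a · b ≡ 8x^3 + 10x^2 + 12x + 11 (mod f(x))

Multiply in F_13[x]: a(x)·b(x) = (2x^3 + 2x^2 + 10x + 4)·(8x^3 + 8x^2 + 4x + 12) = 3x^6 + 6x^5 + x^3 + 5x^2 + 6x + 9. This has degree ≥ 4, so divide by f(x) over F_13: 3x^6 + 6x^5 + x^3 + 5x^2 + 6x + 9 = (3x^2 + 12x + 5)·(x^4 + 11x^3 + 2x^2 + 6x + 10) + (8x^3 + 10x^2 + 12x + 11). Hence a·b ≡ 8x^3 + 10x^2 + 12x + 11 (mod f). (F_13[x]/(f) is a field with 13^4 = 28561 elements since f is irreducible of degree 4.)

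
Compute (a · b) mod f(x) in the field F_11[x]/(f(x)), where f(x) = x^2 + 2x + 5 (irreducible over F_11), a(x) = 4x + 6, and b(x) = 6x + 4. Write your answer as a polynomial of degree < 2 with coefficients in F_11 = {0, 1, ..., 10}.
a · b ≡ 4x + 3 (mod f(x))

Multiply in F_11[x]: a(x)·b(x) = (4x + 6)·(6x + 4) = 2x^2 + 8x + 2. This has degree ≥ 2, so divide by f(x) over F_11: 2x^2 + 8x + 2 = (2)·(x^2 + 2x + 5) + (4x + 3). Hence a·b ≡ 4x + 3 (mod f). (F_11[x]/(f) is a field with 11^2 = 121 elements since f is irreducible of degree 2.)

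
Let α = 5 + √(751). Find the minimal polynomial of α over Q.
m_α(x) = x^2 - 10x - 726

From α - 5 = √(751), squaring gives (α - 5)^2 = 751, i.e. α^2 - 10α + 25 = 751, so α^2 - 10α - 726 = 0. The discriminant of x^2 - 10x - 726 is (-10)^2 - 4·(-726) = 100 + 2904 = 3004, and 4·(751) is not a perfect square in Q since 751 is squarefree and ≠ 1. Hence x^2 - 10x - 726 is irreducible over Q and is the minimal polynomial of α.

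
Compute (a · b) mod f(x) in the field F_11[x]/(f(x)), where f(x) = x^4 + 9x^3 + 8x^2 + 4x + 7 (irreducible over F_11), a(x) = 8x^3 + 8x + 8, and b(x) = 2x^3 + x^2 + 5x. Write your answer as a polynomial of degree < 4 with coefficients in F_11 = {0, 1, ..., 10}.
a · b ≡ 8x^3 + 9x^2 + 3x + 10 (mod f(x))

Multiply in F_11[x]: a(x)·b(x) = (8x^3 + 8x + 8)·(2x^3 + x^2 + 5x) = 5x^6 + 8x^5 + x^4 + 2x^3 + 4x^2 + 7x. This has degree ≥ 4, so divide by f(x) over F_11: 5x^6 + 8x^5 + x^4 + 2x^3 + 4x^2 + 7x = (5x^2 + 7x + 8)·(x^4 + 9x^3 + 8x^2 + 4x + 7) + (8x^3 + 9x^2 + 3x + 10). Hence a·b ≡ 8x^3 + 9x^2 + 3x + 10 (mod f). (F_11[x]/(f) is a field with 11^4 = 14641 elements since f is irreducible of degree 4.)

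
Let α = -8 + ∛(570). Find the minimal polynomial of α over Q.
m_α(x) = x^3 + 24x^2 + 192x - 58

Set β = α + 8 = ∛(570), so β^3 = 570. Then (α + 8)^3 - 570 = 0, i.e. α is a root of g(x) = (x + 8)^3 - 570 = x^3 + 24x^2 + 192x - 58. Since g(x) = h(x + 8) where h(x) = x^3 - 570, and h is irreducible over Q (because 570 is not a perfect cube, so h has no rational root, and a monic cubic with no rational root is irreducible), g is also irreducible (irreducibility is preserved under the substitution x → x + 8). Hence m_α(x) = x^3 + 24x^2 + 192x - 58.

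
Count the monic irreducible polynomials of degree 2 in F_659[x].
There are 216811 monic irreducible polynomials of degree 2 over F_659

Each element of F_{659^2} that lies in no proper subfield is a root of exactly one monic irreducible of degree 2 over F_659, and each such polynomial has 2 distinct roots in F_{659^2}. By Möbius inversion the count is N_659(2) = (1/2) Σ_{d|2} μ(2/d) · 659^d = (1/2)(μ(2)·659^1 + μ(1)·659^2) = 433622/2 = 216811.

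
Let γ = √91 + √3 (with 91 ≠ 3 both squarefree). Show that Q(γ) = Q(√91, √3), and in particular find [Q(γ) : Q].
[Q(γ) : Q] = 4 (equivalently, Q(γ) = Q(√91, √3))

Obviously Q(γ) ⊆ Q(√91, √3), and [Q(√91, √3):Q] = 4 (since 91, 3 are distinct squarefree integers > 1 with 273 not a perfect square). To show equality we compute the minimal polynomial of γ. From γ = √91 + √3: γ^2 = 91 + 2√(273) + 3 = 94 + 2√(273), so γ^2 - 94 = 2√(273); squaring, (γ^2 - 94)^2 = 4·273, i.e. γ^4 - 188γ^2 + 8836 - 1092 = 0, i.e. γ^4 - 188γ^2 + 7744 = 0. So γ is a root of x^4 - 188x^2 + 7744. This polynomial is irreducible over Q: it has no rational root (each ±√91 ± √3 is irrational), and any factorization into two quadratics over Q would force √(273) ∈ Q (pairing opposite roots) or √91, √3 ∈ Q (other pairings), all impossible. Hence [Q(γ):Q] = 4 = [Q(√91, √3):Q], so Q(γ) = Q(√91, √3).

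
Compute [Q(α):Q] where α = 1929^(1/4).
[Q(α):Q] = 4

α is a root of x^4 - 1929. By Eisenstein's criterion at the prime p = 3 (which divides the constant term 1929 but p^2 = 9 does not, since 1929 is squarefree), x^4 - 1929 is irreducible over Q. Hence [Q(α):Q] = 4.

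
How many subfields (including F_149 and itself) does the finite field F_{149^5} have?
F_{149^5} has 2 subfields

The subfields of F_{p^n} are exactly the fields F_{p^d} for d | n (each is the fixed field of the unique index-d subgroup of Gal(F_{p^n}/F_p) ≅ Z/nZ). The divisors of n = 5 are {1, 5}, giving 2 subfields: F_{149^1}, F_{149^5}.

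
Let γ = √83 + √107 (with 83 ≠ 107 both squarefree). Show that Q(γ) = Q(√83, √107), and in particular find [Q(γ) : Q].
[Q(γ) : Q] = 4 (equivalently, Q(γ) = Q(√83, √107))

Obviously Q(γ) ⊆ Q(√83, √107), and [Q(√83, √107):Q] = 4 (since 83, 107 are distinct squarefree integers > 1 with 8881 not a perfect square). To show equality we compute the minimal polynomial of γ. From γ = √83 + √107: γ^2 = 83 + 2√(8881) + 107 = 190 + 2√(8881), so γ^2 - 190 = 2√(8881); squaring, (γ^2 - 190)^2 = 4·8881, i.e. γ^4 - 380γ^2 + 36100 - 35524 = 0, i.e. γ^4 - 380γ^2 + 576 = 0. So γ is a root of x^4 - 380x^2 + 576. This polynomial is irreducible over Q: it has no rational root (each ±√83 ± √107 is irrational), and any factorization into two quadratics over Q would force √(8881) ∈ Q (pairing opposite roots) or √83, √107 ∈ Q (other pairings), all impossible. Hence [Q(γ):Q] = 4 = [Q(√83, √107):Q], so Q(γ) = Q(√83, √107).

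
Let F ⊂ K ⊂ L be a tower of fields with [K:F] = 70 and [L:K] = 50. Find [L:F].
[L:F] = 3500

The tower law says that for any tower of field extensions F ⊂ K ⊂ L with finite degrees, [L:F] = [L:K] · [K:F]. Here this gives [L:F] = 50 · 70 = 3500.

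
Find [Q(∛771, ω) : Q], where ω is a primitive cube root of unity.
[Q(∛771, ω) : Q] = 6

[Q(∛771):Q] = 3 (min poly x^3 - 771, irreducible since 771 is not a perfect cube). [Q(ω):Q] = 2 (min poly x^2 + x + 1). Since Q(∛771) ⊂ R and ω ∉ R, we have ω ∉ Q(∛771), so x^2 + x + 1 remains irreducible over Q(∛771) and [Q(∛771, ω) : Q(∛771)] = 2. By the tower law, [Q(∛771, ω) : Q] = 3 · 2 = 6. (In fact Q(∛771, ω) is the splitting field of x^3 - 771 over Q.)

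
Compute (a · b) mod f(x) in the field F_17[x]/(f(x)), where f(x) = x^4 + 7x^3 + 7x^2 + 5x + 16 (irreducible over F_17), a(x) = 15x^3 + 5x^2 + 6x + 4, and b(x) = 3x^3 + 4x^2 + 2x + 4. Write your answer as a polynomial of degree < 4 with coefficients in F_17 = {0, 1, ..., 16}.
a · b ≡ 13x^3 + 5x + 4 (mod f(x))

Multiply in F_17[x]: a(x)·b(x) = (15x^3 + 5x^2 + 6x + 4)·(3x^3 + 4x^2 + 2x + 4) = 11x^6 + 7x^5 + 4x^3 + 14x^2 + 15x + 16. This has degree ≥ 4, so divide by f(x) over F_17: 11x^6 + 7x^5 + 4x^3 + 14x^2 + 15x + 16 = (11x^2 + 15x + 5)·(x^4 + 7x^3 + 7x^2 + 5x + 16) + (13x^3 + 5x + 4). Hence a·b ≡ 13x^3 + 5x + 4 (mod f). (F_17[x]/(f) is a field with 17^4 = 83521 elements since f is irreducible of degree 4.)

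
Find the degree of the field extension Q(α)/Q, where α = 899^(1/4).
[Q(α):Q] = 4

α is a root of x^4 - 899. By Eisenstein's criterion at the prime p = 29 (which divides the constant term 899 but p^2 = 841 does not, since 899 is squarefree), x^4 - 899 is irreducible over Q. Hence [Q(α):Q] = 4.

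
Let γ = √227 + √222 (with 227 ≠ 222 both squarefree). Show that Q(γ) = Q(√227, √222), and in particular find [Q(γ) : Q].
[Q(γ) : Q] = 4 (equivalently, Q(γ) = Q(√227, √222))

Obviously Q(γ) ⊆ Q(√227, √222), and [Q(√227, √222):Q] = 4 (since 227, 222 are distinct squarefree integers > 1 with 50394 not a perfect square). To show equality we compute the minimal polynomial of γ. From γ = √227 + √222: γ^2 = 227 + 2√(50394) + 222 = 449 + 2√(50394), so γ^2 - 449 = 2√(50394); squaring, (γ^2 - 449)^2 = 4·50394, i.e. γ^4 - 898γ^2 + 201601 - 201576 = 0, i.e. γ^4 - 898γ^2 + 25 = 0. So γ is a root of x^4 - 898x^2 + 25. This polynomial is irreducible over Q: it has no rational root (each ±√227 ± √222 is irrational), and any factorization into two quadratics over Q would force √(50394) ∈ Q (pairing opposite roots) or √227, √222 ∈ Q (other pairings), all impossible. Hence [Q(γ):Q] = 4 = [Q(√227, √222):Q], so Q(γ) = Q(√227, √222).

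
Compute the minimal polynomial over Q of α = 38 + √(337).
m_α(x) = x^2 - 76x + 1107

From α - 38 = √(337), squaring gives (α - 38)^2 = 337, i.e. α^2 - 76α + 1444 = 337, so α^2 - 76α + 1107 = 0. The discriminant of x^2 - 76x + 1107 is (-76)^2 - 4·(1107) = 5776 - 4428 = 1348, and 4·(337) is not a perfect square in Q since 337 is squarefree and ≠ 1. Hence x^2 - 76x + 1107 is irreducible over Q and is the minimal polynomial of α.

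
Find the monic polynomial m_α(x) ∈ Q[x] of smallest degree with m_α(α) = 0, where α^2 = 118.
m_α(x) = x^2 - 118

α satisfies α^2 - 118 = 0, so x^2 - 118 annihilates α. Since d = 118 is squarefree and ≠ 1, it is not a perfect square in Q, so x^2 - 118 has no rational root and is therefore irreducible over Q (a degree-2 polynomial over a field is irreducible iff it has no root). Hence m_α(x) = x^2 - 118.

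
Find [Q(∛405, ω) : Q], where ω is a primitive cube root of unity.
[Q(∛405, ω) : Q] = 6

[Q(∛405):Q] = 3 (min poly x^3 - 405, irreducible since 405 is not a perfect cube). [Q(ω):Q] = 2 (min poly x^2 + x + 1). Since Q(∛405) ⊂ R and ω ∉ R, we have ω ∉ Q(∛405), so x^2 + x + 1 remains irreducible over Q(∛405) and [Q(∛405, ω) : Q(∛405)] = 2. By the tower law, [Q(∛405, ω) : Q] = 3 · 2 = 6. (In fact Q(∛405, ω) is the splitting field of x^3 - 405 over Q.)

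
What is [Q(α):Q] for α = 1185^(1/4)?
[Q(α):Q] = 4

α is a root of x^4 - 1185. By Eisenstein's criterion at the prime p = 3 (which divides the constant term 1185 but p^2 = 9 does not, since 1185 is squarefree), x^4 - 1185 is irreducible over Q. Hence [Q(α):Q] = 4.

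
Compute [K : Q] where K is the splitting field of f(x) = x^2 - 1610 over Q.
[K : Q] = 2

f(x) = x^2 - 1610 factors as (x - √1610)(x + √1610). The splitting field is K = Q(√1610). Since 1610 is squarefree and > 1, it is not a perfect square, so x^2 - 1610 is irreducible over Q and [Q(√1610) : Q] = 2. Hence [K : Q] = 2.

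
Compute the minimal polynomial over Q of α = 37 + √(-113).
m_α(x) = x^2 - 74x + 1482

From α - 37 = √(-113), squaring gives (α - 37)^2 = -113, i.e. α^2 - 74α + 1369 = -113, so α^2 - 74α + 1482 = 0. The discriminant of x^2 - 74x + 1482 is (-74)^2 - 4·(1482) = 5476 - 5928 = -452, and 4·(-113) is not a perfect square in Q since -113 is squarefree and ≠ 1. Hence x^2 - 74x + 1482 is irreducible over Q and is the minimal polynomial of α.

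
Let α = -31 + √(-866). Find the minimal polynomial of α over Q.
m_α(x) = x^2 + 62x + 1827

From α + 31 = √(-866), squaring gives (α + 31)^2 = -866, i.e. α^2 + 62α + 961 = -866, so α^2 + 62α + 1827 = 0. The discriminant of x^2 + 62x + 1827 is (62)^2 - 4·(1827) = 3844 - 7308 = -3464, and 4·(-866) is not a perfect square in Q since -866 is squarefree and ≠ 1. Hence x^2 + 62x + 1827 is irreducible over Q and is the minimal polynomial of α.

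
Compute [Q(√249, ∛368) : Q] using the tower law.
[Q(√249, ∛368) : Q] = 6

Let L = Q(√249, ∛368). Since Q(√249) ⊂ L and [Q(√249):Q] = 2, the tower law gives 2 | [L:Q]. Likewise Q(∛368) ⊂ L with [Q(∛368):Q] = 3 (because 368 is not a perfect cube), so 3 | [L:Q]. As gcd(2,3) = 1, [L:Q] is divisible by 6. Conversely L is generated over Q by √249 and ∛368, so [L:Q] ≤ 2·3 = 6. Therefore [Q(√249, ∛368) : Q] = 6.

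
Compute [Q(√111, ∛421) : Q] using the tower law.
[Q(√111, ∛421) : Q] = 6

Let L = Q(√111, ∛421). Since Q(√111) ⊂ L and [Q(√111):Q] = 2, the tower law gives 2 | [L:Q]. Likewise Q(∛421) ⊂ L with [Q(∛421):Q] = 3 (because 421 is not a perfect cube), so 3 | [L:Q]. As gcd(2,3) = 1, [L:Q] is divisible by 6. Conversely L is generated over Q by √111 and ∛421, so [L:Q] ≤ 2·3 = 6. Therefore [Q(√111, ∛421) : Q] = 6.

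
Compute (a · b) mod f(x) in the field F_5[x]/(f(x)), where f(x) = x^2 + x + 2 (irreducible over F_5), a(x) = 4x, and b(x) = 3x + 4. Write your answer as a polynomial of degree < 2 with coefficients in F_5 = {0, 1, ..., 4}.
a · b ≡ 4x + 1 (mod f(x))

Multiply in F_5[x]: a(x)·b(x) = (4x)·(3x + 4) = 2x^2 + x. This has degree ≥ 2, so divide by f(x) over F_5: 2x^2 + x = (2)·(x^2 + x + 2) + (4x + 1). Hence a·b ≡ 4x + 1 (mod f). (F_5[x]/(f) is a field with 5^2 = 25 elements since f is irreducible of degree 2.)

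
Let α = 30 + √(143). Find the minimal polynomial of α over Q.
m_α(x) = x^2 - 60x + 757

From α - 30 = √(143), squaring gives (α - 30)^2 = 143, i.e. α^2 - 60α + 900 = 143, so α^2 - 60α + 757 = 0. The discriminant of x^2 - 60x + 757 is (-60)^2 - 4·(757) = 3600 - 3028 = 572, and 4·(143) is not a perfect square in Q since 143 is squarefree and ≠ 1. Hence x^2 - 60x + 757 is irreducible over Q and is the minimal polynomial of α.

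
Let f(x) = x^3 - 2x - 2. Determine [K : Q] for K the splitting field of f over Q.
[K : Q] = 6

By the rational root test, any rational root of the monic integer polynomial f(x) = x^3 - 2x - 2 must be an integer dividing the constant term -2, i.e. one of ±{1, 2}. Evaluating: f(1) = -3, f(-1) = -1, f(2) = 2, f(-2) = -6; none is 0, so f has no rational root and is therefore irreducible over Q (a cubic with no linear factor over a field is irreducible). For an irreducible cubic, the Galois group is A_3 or S_3 according as the discriminant disc(f) = -4a^3 - 27b^2 = -4·(-2)^3 - 27·(-2)^2 = -76 is or is not a square in Q. Here disc(f) = -76 is not a perfect square in Q, so the Galois group of f over Q is not contained in A_3 and must be all of S_3. The splitting field has degree |S_3| = 6 over Q, so [K : Q] = 6.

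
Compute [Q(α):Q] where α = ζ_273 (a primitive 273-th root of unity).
[Q(α):Q] = 144

The minimal polynomial of ζ_273 over Q is the 273-th cyclotomic polynomial Φ_273(x), which is irreducible over Q and has degree φ(273) = 144. Hence [Q(α):Q] = φ(273) = 144.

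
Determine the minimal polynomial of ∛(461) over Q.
m_α(x) = x^3 - 461

α satisfies α^3 = 461, so x^3 - 461 annihilates α. By the rational root test, a rational root p/q (in lowest terms) of x^3 - 461 would satisfy p^3 = 461 q^3, forcing q = 1 and p^3 = 461; but 461 is not a perfect cube, contradiction. A monic cubic over Q with no rational root is irreducible (any nontrivial factorization would include a linear factor). Hence x^3 - 461 is the minimal polynomial of α, and in particular [Q(α):Q] = 3.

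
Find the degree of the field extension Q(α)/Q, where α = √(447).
[Q(α):Q] = 2

[Q(α):Q] equals the degree of the minimal polynomial of α. Here α^2 = 447 and x^2 - 447 is irreducible (d = 447 is squarefree, ≠ 1, hence not a square), so deg(m_α) = 2. Thus [Q(α):Q] = 2.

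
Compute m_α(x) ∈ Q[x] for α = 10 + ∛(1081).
m_α(x) = x^3 - 30x^2 + 300x - 2081

Set β = α - 10 = ∛(1081), so β^3 = 1081. Then (α - 10)^3 - 1081 = 0, i.e. α is a root of g(x) = (x - 10)^3 - 1081 = x^3 - 30x^2 + 300x - 2081. Since g(x) = h(x - 10) where h(x) = x^3 - 1081, and h is irreducible over Q (because 1081 is not a perfect cube, so h has no rational root, and a monic cubic with no rational root is irreducible), g is also irreducible (irreducibility is preserved under the substitution x → x - 10). Hence m_α(x) = x^3 - 30x^2 + 300x - 2081.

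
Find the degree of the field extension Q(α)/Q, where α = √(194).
[Q(α):Q] = 2

[Q(α):Q] equals the degree of the minimal polynomial of α. Here α^2 = 194 and x^2 - 194 is irreducible (d = 194 is squarefree, ≠ 1, hence not a square), so deg(m_α) = 2. Thus [Q(α):Q] = 2.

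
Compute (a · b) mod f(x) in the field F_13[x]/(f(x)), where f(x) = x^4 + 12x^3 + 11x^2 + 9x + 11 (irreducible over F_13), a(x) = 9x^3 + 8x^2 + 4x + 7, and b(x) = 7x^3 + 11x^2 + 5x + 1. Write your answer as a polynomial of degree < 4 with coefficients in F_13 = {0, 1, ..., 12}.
a · b ≡ 9x^3 + 7x^2 + 12x + 3 (mod f(x))

Multiply in F_13[x]: a(x)·b(x) = (9x^3 + 8x^2 + 4x + 7)·(7x^3 + 11x^2 + 5x + 1) = 11x^6 + 12x^5 + 5x^4 + 12x^3 + x^2 + 7. This has degree ≥ 4, so divide by f(x) over F_13: 11x^6 + 12x^5 + 5x^4 + 12x^3 + x^2 + 7 = (11x^2 + 10x + 11)·(x^4 + 12x^3 + 11x^2 + 9x + 11) + (9x^3 + 7x^2 + 12x + 3). Hence a·b ≡ 9x^3 + 7x^2 + 12x + 3 (mod f). (F_13[x]/(f) is a field with 13^4 = 28561 elements since f is irreducible of degree 4.)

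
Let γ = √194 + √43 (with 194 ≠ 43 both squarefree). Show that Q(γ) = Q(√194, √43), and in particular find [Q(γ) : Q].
[Q(γ) : Q] = 4 (equivalently, Q(γ) = Q(√194, √43))

Obviously Q(γ) ⊆ Q(√194, √43), and [Q(√194, √43):Q] = 4 (since 194, 43 are distinct squarefree integers > 1 with 8342 not a perfect square). To show equality we compute the minimal polynomial of γ. From γ = √194 + √43: γ^2 = 194 + 2√(8342) + 43 = 237 + 2√(8342), so γ^2 - 237 = 2√(8342); squaring, (γ^2 - 237)^2 = 4·8342, i.e. γ^4 - 474γ^2 + 56169 - 33368 = 0, i.e. γ^4 - 474γ^2 + 22801 = 0. So γ is a root of x^4 - 474x^2 + 22801. This polynomial is irreducible over Q: it has no rational root (each ±√194 ± √43 is irrational), and any factorization into two quadratics over Q would force √(8342) ∈ Q (pairing opposite roots) or √194, √43 ∈ Q (other pairings), all impossible. Hence [Q(γ):Q] = 4 = [Q(√194, √43):Q], so Q(γ) = Q(√194, √43).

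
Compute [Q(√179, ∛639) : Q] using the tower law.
[Q(√179, ∛639) : Q] = 6

Let L = Q(√179, ∛639). Since Q(√179) ⊂ L and [Q(√179):Q] = 2, the tower law gives 2 | [L:Q]. Likewise Q(∛639) ⊂ L with [Q(∛639):Q] = 3 (because 639 is not a perfect cube), so 3 | [L:Q]. As gcd(2,3) = 1, [L:Q] is divisible by 6. Conversely L is generated over Q by √179 and ∛639, so [L:Q] ≤ 2·3 = 6. Therefore [Q(√179, ∛639) : Q] = 6.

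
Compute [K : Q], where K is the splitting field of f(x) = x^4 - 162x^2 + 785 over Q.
[K : Q] = 4

Solving the quadratic in x^2: x^2 = (162 ± √(162^2 - 4·785))/2 = (162 ± √23104)/2 = (162 ± 152)/2, giving x^2 = 5 or x^2 = 157. So f(x) = (x^2 - 5)(x^2 - 157) and the roots of f are ±√5, ±√157. Hence the splitting field is K = Q(√5, √157). Since 5 and 157 are distinct squarefree integers > 1, their product 785 is not a perfect square, so √157 ∉ Q(√5). By the tower law [K:Q] = [Q(√5,√157):Q(√5)] · [Q(√5):Q] = 2 · 2 = 4.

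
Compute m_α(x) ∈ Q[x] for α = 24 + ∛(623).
m_α(x) = x^3 - 72x^2 + 1728x - 14447

Set β = α - 24 = ∛(623), so β^3 = 623. Then (α - 24)^3 - 623 = 0, i.e. α is a root of g(x) = (x - 24)^3 - 623 = x^3 - 72x^2 + 1728x - 14447. Since g(x) = h(x - 24) where h(x) = x^3 - 623, and h is irreducible over Q (because 623 is not a perfect cube, so h has no rational root, and a monic cubic with no rational root is irreducible), g is also irreducible (irreducibility is preserved under the substitution x → x - 24). Hence m_α(x) = x^3 - 72x^2 + 1728x - 14447.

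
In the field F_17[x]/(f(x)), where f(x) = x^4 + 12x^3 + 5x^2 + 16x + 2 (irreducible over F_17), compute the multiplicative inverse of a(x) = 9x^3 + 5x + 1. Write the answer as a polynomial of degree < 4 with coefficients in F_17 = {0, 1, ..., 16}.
a(x)^(-1) ≡ 2x^3 + x + 11 (mod f(x))

Since f is irreducible over F_17, F_17[x]/(f) is a field and a(x) ≠ 0 has an inverse. Apply the extended Euclidean algorithm to f(x) and a(x) in F_17[x]: f(x) = (2x + 7)·a(x) + (12x^2 + 13x + 12);  a(x) = (5x + 13)·(12x^2 + 13x + 12) + (14x + 15);  (12x^2 + 13x + 12) = (13x + 4)·(14x + 15) + (3). The last nonzero remainder is the constant 3 = gcd(f, a) in F_17. Back-substituting through the division chain expresses 3 = s(x)·a(x) + t(x)·f(x) with s(x) ≡ 6x^3 + 3x + 16 (mod f), so (6x^3 + 3x + 16)·a(x) ≡ 3 (mod f). Multiplying by 3^(-1) ≡ 6 in F_17 gives a(x)^(-1) ≡ 6·(6x^3 + 3x + 16) ≡ 2x^3 + x + 11 (mod f). Check: (9x^3 + 5x + 1)·(2x^3 + x + 11) = x^6 + 2x^4 + 16x^3 + 5x^2 + 5x + 11 ≡ 1 (mod x^4 + 12x^3 + 5x^2 + 16x + 2).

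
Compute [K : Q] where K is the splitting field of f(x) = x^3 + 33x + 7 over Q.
[K : Q] = 6

By the rational root test, any rational root of the monic integer polynomial f(x) = x^3 + 33x + 7 must be an integer dividing the constant term 7, i.e. one of ±{1, 7}. Evaluating: f(1) = 41, f(-1) = -27, f(7) = 581, f(-7) = -567; none is 0, so f has no rational root and is therefore irreducible over Q (a cubic with no linear factor over a field is irreducible). For an irreducible cubic, the Galois group is A_3 or S_3 according as the discriminant disc(f) = -4a^3 - 27b^2 = -4·(33)^3 - 27·(7)^2 = -145071 is or is not a square in Q. Here disc(f) = -145071 is not a perfect square in Q, so the Galois group of f over Q is not contained in A_3 and must be all of S_3. The splitting field has degree |S_3| = 6 over Q, so [K : Q] = 6.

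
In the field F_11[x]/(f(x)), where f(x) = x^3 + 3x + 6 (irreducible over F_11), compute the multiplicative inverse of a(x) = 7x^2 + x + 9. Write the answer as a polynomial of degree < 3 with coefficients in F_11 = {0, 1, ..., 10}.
a(x)^(-1) ≡ 4x^2 + 8x + 1 (mod f(x))

Since f is irreducible over F_11, F_11[x]/(f) is a field and a(x) ≠ 0 has an inverse. Apply the extended Euclidean algorithm to f(x) and a(x) in F_11[x]: f(x) = (8x + 2)·a(x) + (6x + 10);  a(x) = (3x + 8)·(6x + 10) + (6). The last nonzero remainder is the constant 6 = gcd(f, a) in F_11. Back-substituting through the division chain expresses 6 = s(x)·a(x) + t(x)·f(x) with s(x) ≡ 2x^2 + 4x + 6 (mod f), so (2x^2 + 4x + 6)·a(x) ≡ 6 (mod f). Multiplying by 6^(-1) ≡ 2 in F_11 gives a(x)^(-1) ≡ 2·(2x^2 + 4x + 6) ≡ 4x^2 + 8x + 1 (mod f). Check: (7x^2 + x + 9)·(4x^2 + 8x + 1) = 6x^4 + 5x^3 + 7x^2 + 7x + 9 ≡ 1 (mod x^3 + 3x + 6).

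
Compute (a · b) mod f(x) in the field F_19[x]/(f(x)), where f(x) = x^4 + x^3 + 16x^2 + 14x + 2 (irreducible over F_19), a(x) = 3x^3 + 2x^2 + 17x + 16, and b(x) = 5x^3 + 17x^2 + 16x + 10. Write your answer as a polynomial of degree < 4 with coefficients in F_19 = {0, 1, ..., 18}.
a · b ≡ 3x^3 + 8x^2 + 5x + 18 (mod f(x))

Multiply in F_19[x]: a(x)·b(x) = (3x^3 + 2x^2 + 17x + 16)·(5x^3 + 17x^2 + 16x + 10) = 15x^6 + 4x^5 + 15x^4 + 13x^3 + 13x^2 + 8x + 8. This has degree ≥ 4, so divide by f(x) over F_19: 15x^6 + 4x^5 + 15x^4 + 13x^3 + 13x^2 + 8x + 8 = (15x^2 + 8x + 14)·(x^4 + x^3 + 16x^2 + 14x + 2) + (3x^3 + 8x^2 + 5x + 18). Hence a·b ≡ 3x^3 + 8x^2 + 5x + 18 (mod f). (F_19[x]/(f) is a field with 19^4 = 130321 elements since f is irreducible of degree 4.)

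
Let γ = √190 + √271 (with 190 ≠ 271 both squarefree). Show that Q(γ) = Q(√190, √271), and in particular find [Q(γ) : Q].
[Q(γ) : Q] = 4 (equivalently, Q(γ) = Q(√190, √271))

Obviously Q(γ) ⊆ Q(√190, √271), and [Q(√190, √271):Q] = 4 (since 190, 271 are distinct squarefree integers > 1 with 51490 not a perfect square). To show equality we compute the minimal polynomial of γ. From γ = √190 + √271: γ^2 = 190 + 2√(51490) + 271 = 461 + 2√(51490), so γ^2 - 461 = 2√(51490); squaring, (γ^2 - 461)^2 = 4·51490, i.e. γ^4 - 922γ^2 + 212521 - 205960 = 0, i.e. γ^4 - 922γ^2 + 6561 = 0. So γ is a root of x^4 - 922x^2 + 6561. This polynomial is irreducible over Q: it has no rational root (each ±√190 ± √271 is irrational), and any factorization into two quadratics over Q would force √(51490) ∈ Q (pairing opposite roots) or √190, √271 ∈ Q (other pairings), all impossible. Hence [Q(γ):Q] = 4 = [Q(√190, √271):Q], so Q(γ) = Q(√190, √271).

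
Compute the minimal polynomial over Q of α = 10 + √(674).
m_α(x) = x^2 - 20x - 574

From α - 10 = √(674), squaring gives (α - 10)^2 = 674, i.e. α^2 - 20α + 100 = 674, so α^2 - 20α - 574 = 0. The discriminant of x^2 - 20x - 574 is (-20)^2 - 4·(-574) = 400 + 2296 = 2696, and 4·(674) is not a perfect square in Q since 674 is squarefree and ≠ 1. Hence x^2 - 20x - 574 is irreducible over Q and is the minimal polynomial of α.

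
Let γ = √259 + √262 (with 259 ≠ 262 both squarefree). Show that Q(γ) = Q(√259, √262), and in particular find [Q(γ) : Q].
[Q(γ) : Q] = 4 (equivalently, Q(γ) = Q(√259, √262))

Obviously Q(γ) ⊆ Q(√259, √262), and [Q(√259, √262):Q] = 4 (since 259, 262 are distinct squarefree integers > 1 with 67858 not a perfect square). To show equality we compute the minimal polynomial of γ. From γ = √259 + √262: γ^2 = 259 + 2√(67858) + 262 = 521 + 2√(67858), so γ^2 - 521 = 2√(67858); squaring, (γ^2 - 521)^2 = 4·67858, i.e. γ^4 - 1042γ^2 + 271441 - 271432 = 0, i.e. γ^4 - 1042γ^2 + 9 = 0. So γ is a root of x^4 - 1042x^2 + 9. This polynomial is irreducible over Q: it has no rational root (each ±√259 ± √262 is irrational), and any factorization into two quadratics over Q would force √(67858) ∈ Q (pairing opposite roots) or √259, √262 ∈ Q (other pairings), all impossible. Hence [Q(γ):Q] = 4 = [Q(√259, √262):Q], so Q(γ) = Q(√259, √262).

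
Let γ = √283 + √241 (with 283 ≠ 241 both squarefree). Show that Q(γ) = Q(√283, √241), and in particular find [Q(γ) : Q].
[Q(γ) : Q] = 4 (equivalently, Q(γ) = Q(√283, √241))

Obviously Q(γ) ⊆ Q(√283, √241), and [Q(√283, √241):Q] = 4 (since 283, 241 are distinct squarefree integers > 1 with 68203 not a perfect square). To show equality we compute the minimal polynomial of γ. From γ = √283 + √241: γ^2 = 283 + 2√(68203) + 241 = 524 + 2√(68203), so γ^2 - 524 = 2√(68203); squaring, (γ^2 - 524)^2 = 4·68203, i.e. γ^4 - 1048γ^2 + 274576 - 272812 = 0, i.e. γ^4 - 1048γ^2 + 1764 = 0. So γ is a root of x^4 - 1048x^2 + 1764. This polynomial is irreducible over Q: it has no rational root (each ±√283 ± √241 is irrational), and any factorization into two quadratics over Q would force √(68203) ∈ Q (pairing opposite roots) or √283, √241 ∈ Q (other pairings), all impossible. Hence [Q(γ):Q] = 4 = [Q(√283, √241):Q], so Q(γ) = Q(√283, √241).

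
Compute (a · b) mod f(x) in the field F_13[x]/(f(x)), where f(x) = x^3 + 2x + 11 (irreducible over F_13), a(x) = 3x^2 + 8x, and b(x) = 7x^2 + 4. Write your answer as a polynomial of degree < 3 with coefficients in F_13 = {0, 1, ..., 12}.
a · b ≡ 9x^2 + x + 8 (mod f(x))

Multiply in F_13[x]: a(x)·b(x) = (3x^2 + 8x)·(7x^2 + 4) = 8x^4 + 4x^3 + 12x^2 + 6x. This has degree ≥ 3, so divide by f(x) over F_13: 8x^4 + 4x^3 + 12x^2 + 6x = (8x + 4)·(x^3 + 2x + 11) + (9x^2 + x + 8). Hence a·b ≡ 9x^2 + x + 8 (mod f). (F_13[x]/(f) is a field with 13^3 = 2197 elements since f is irreducible of degree 3.)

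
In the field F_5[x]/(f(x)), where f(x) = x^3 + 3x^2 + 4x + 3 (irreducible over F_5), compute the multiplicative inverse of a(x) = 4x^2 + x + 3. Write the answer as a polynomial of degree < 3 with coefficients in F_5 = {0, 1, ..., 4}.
a(x)^(-1) ≡ 2x^2 + x + 4 (mod f(x))

Since f is irreducible over F_5, F_5[x]/(f) is a field and a(x) ≠ 0 has an inverse. Apply the extended Euclidean algorithm to f(x) and a(x) in F_5[x]: f(x) = (4x + 1)·a(x) + (x);  a(x) = (4x + 1)·(x) + (3). The last nonzero remainder is the constant 3 = gcd(f, a) in F_5. Back-substituting through the division chain expresses 3 = s(x)·a(x) + t(x)·f(x) with s(x) ≡ x^2 + 3x + 2 (mod f), so (x^2 + 3x + 2)·a(x) ≡ 3 (mod f). Multiplying by 3^(-1) ≡ 2 in F_5 gives a(x)^(-1) ≡ 2·(x^2 + 3x + 2) ≡ 2x^2 + x + 4 (mod f). Check: (4x^2 + x + 3)·(2x^2 + x + 4) = 3x^4 + x^3 + 3x^2 + 2x + 2 ≡ 1 (mod x^3 + 3x^2 + 4x + 3).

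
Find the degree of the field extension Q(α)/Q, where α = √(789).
[Q(α):Q] = 2

[Q(α):Q] equals the degree of the minimal polynomial of α. Here α^2 = 789 and x^2 - 789 is irreducible (d = 789 is squarefree, ≠ 1, hence not a square), so deg(m_α) = 2. Thus [Q(α):Q] = 2.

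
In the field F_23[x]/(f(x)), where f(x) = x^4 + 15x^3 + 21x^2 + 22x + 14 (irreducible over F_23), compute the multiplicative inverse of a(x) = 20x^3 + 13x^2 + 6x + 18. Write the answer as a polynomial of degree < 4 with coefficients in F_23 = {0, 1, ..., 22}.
a(x)^(-1) ≡ 8x^3 + 10x^2 + x + 15 (mod f(x))

Since f is irreducible over F_23, F_23[x]/(f) is a field and a(x) ≠ 0 has an inverse. Apply the extended Euclidean algorithm to f(x) and a(x) in F_23[x]: f(x) = (15x + 14)·a(x) + (2x^2 + 13x + 15);  a(x) = (10x + 22)·(2x^2 + 13x + 15) + (7x + 10);  (2x^2 + 13x + 15) = (20x + 16)·(7x + 10) + (16). The last nonzero remainder is the constant 16 = gcd(f, a) in F_23. Back-substituting through the division chain expresses 16 = s(x)·a(x) + t(x)·f(x) with s(x) ≡ 13x^3 + 22x^2 + 16x + 10 (mod f), so (13x^3 + 22x^2 + 16x + 10)·a(x) ≡ 16 (mod f). Multiplying by 16^(-1) ≡ 13 in F_23 gives a(x)^(-1) ≡ 13·(13x^3 + 22x^2 + 16x + 10) ≡ 8x^3 + 10x^2 + x + 15 (mod f). Check: (20x^3 + 13x^2 + 6x + 18)·(8x^3 + 10x^2 + x + 15) = 22x^6 + 5x^5 + 14x^4 + 11x^3 + 13x^2 + 16x + 17 ≡ 1 (mod x^4 + 15x^3 + 21x^2 + 22x + 14).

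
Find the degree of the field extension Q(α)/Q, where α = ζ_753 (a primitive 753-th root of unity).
[Q(α):Q] = 500

The minimal polynomial of ζ_753 over Q is the 753-th cyclotomic polynomial Φ_753(x), which is irreducible over Q and has degree φ(753) = 500. Hence [Q(α):Q] = φ(753) = 500.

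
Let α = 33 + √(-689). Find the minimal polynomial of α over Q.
m_α(x) = x^2 - 66x + 1778

From α - 33 = √(-689), squaring gives (α - 33)^2 = -689, i.e. α^2 - 66α + 1089 = -689, so α^2 - 66α + 1778 = 0. The discriminant of x^2 - 66x + 1778 is (-66)^2 - 4·(1778) = 4356 - 7112 = -2756, and 4·(-689) is not a perfect square in Q since -689 is squarefree and ≠ 1. Hence x^2 - 66x + 1778 is irreducible over Q and is the minimal polynomial of α.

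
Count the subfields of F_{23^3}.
F_{23^3} has 2 subfields

The subfields of F_{p^n} are exactly the fields F_{p^d} for d | n (each is the fixed field of the unique index-d subgroup of Gal(F_{p^n}/F_p) ≅ Z/nZ). The divisors of n = 3 are {1, 3}, giving 2 subfields: F_{23^1}, F_{23^3}.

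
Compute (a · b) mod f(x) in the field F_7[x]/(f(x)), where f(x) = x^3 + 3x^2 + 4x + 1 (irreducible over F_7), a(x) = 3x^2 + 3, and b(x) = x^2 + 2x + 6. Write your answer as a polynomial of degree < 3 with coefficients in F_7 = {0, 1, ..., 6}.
a · b ≡ 4x^2 + x (mod f(x))

Multiply in F_7[x]: a(x)·b(x) = (3x^2 + 3)·(x^2 + 2x + 6) = 3x^4 + 6x^3 + 6x + 4. This has degree ≥ 3, so divide by f(x) over F_7: 3x^4 + 6x^3 + 6x + 4 = (3x + 4)·(x^3 + 3x^2 + 4x + 1) + (4x^2 + x). Hence a·b ≡ 4x^2 + x (mod f). (F_7[x]/(f) is a field with 7^3 = 343 elements since f is irreducible of degree 3.)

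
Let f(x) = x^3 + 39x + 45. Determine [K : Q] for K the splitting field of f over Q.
[K : Q] = 6

By the rational root test, any rational root of the monic integer polynomial f(x) = x^3 + 39x + 45 must be an integer dividing the constant term 45, i.e. one of ±{1, 3, 5, 9, 15, 45}. Evaluating: f(1) = 85, f(-1) = 5, f(3) = 189, f(-3) = -99, f(5) = 365, f(-5) = -275, f(9) = 1125, f(-9) = -1035, f(15) = 4005, f(-15) = -3915, f(45) = 92925, f(-45) = -92835; none is 0, so f has no rational root and is therefore irreducible over Q (a cubic with no linear factor over a field is irreducible). For an irreducible cubic, the Galois group is A_3 or S_3 according as the discriminant disc(f) = -4a^3 - 27b^2 = -4·(39)^3 - 27·(45)^2 = -291951 is or is not a square in Q. Here disc(f) = -291951 is not a perfect square in Q, so the Galois group of f over Q is not contained in A_3 and must be all of S_3. The splitting field has degree |S_3| = 6 over Q, so [K : Q] = 6.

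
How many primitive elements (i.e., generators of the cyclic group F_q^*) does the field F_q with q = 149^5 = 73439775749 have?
There are φ(73439775748) = 35521200000 primitive elements

F_q^* is cyclic of order q - 1 = 73439775748. A cyclic group of order m has exactly φ(m) generators. Here m = 73439775748 = 2^2 · 37 · 251 · 691 · 2861, so the number of primitive elements is φ(73439775748) = 35521200000.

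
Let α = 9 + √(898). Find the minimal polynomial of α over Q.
m_α(x) = x^2 - 18x - 817

From α - 9 = √(898), squaring gives (α - 9)^2 = 898, i.e. α^2 - 18α + 81 = 898, so α^2 - 18α - 817 = 0. The discriminant of x^2 - 18x - 817 is (-18)^2 - 4·(-817) = 324 + 3268 = 3592, and 4·(898) is not a perfect square in Q since 898 is squarefree and ≠ 1. Hence x^2 - 18x - 817 is irreducible over Q and is the minimal polynomial of α.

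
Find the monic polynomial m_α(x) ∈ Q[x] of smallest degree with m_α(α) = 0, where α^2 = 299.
m_α(x) = x^2 - 299

α satisfies α^2 - 299 = 0, so x^2 - 299 annihilates α. Since d = 299 is squarefree and ≠ 1, it is not a perfect square in Q, so x^2 - 299 has no rational root and is therefore irreducible over Q (a degree-2 polynomial over a field is irreducible iff it has no root). Hence m_α(x) = x^2 - 299.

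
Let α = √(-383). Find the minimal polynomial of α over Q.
m_α(x) = x^2 + 383

α satisfies α^2 + 383 = 0, so x^2 + 383 annihilates α. Since d = -383 is squarefree and ≠ 1, it is not a perfect square in Q, so x^2 + 383 has no rational root and is therefore irreducible over Q (a degree-2 polynomial over a field is irreducible iff it has no root). Hence m_α(x) = x^2 + 383.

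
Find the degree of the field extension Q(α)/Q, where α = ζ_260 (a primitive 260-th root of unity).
[Q(α):Q] = 96

The minimal polynomial of ζ_260 over Q is the 260-th cyclotomic polynomial Φ_260(x), which is irreducible over Q and has degree φ(260) = 96. Hence [Q(α):Q] = φ(260) = 96.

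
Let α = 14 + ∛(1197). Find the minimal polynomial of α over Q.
m_α(x) = x^3 - 42x^2 + 588x - 3941

Set β = α - 14 = ∛(1197), so β^3 = 1197. Then (α - 14)^3 - 1197 = 0, i.e. α is a root of g(x) = (x - 14)^3 - 1197 = x^3 - 42x^2 + 588x - 3941. Since g(x) = h(x - 14) where h(x) = x^3 - 1197, and h is irreducible over Q (because 1197 is not a perfect cube, so h has no rational root, and a monic cubic with no rational root is irreducible), g is also irreducible (irreducibility is preserved under the substitution x → x - 14). Hence m_α(x) = x^3 - 42x^2 + 588x - 3941.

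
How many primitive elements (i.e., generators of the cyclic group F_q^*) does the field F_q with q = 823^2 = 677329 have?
There are φ(677328) = 221952 primitive elements

F_q^* is cyclic of order q - 1 = 677328. A cyclic group of order m has exactly φ(m) generators. Here m = 677328 = 2^4 · 3 · 103 · 137, so the number of primitive elements is φ(677328) = 221952.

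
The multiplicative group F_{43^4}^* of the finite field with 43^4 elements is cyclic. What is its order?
|F_{43^4}^*| = 3418800

F_{43^4} has 43^4 = 3418801 elements; its multiplicative group consists of all nonzero elements, so |F_{43^4}^*| = 3418801 - 1 = 3418800. (It is cyclic since any finite subgroup of the multiplicative group of a field is cyclic.)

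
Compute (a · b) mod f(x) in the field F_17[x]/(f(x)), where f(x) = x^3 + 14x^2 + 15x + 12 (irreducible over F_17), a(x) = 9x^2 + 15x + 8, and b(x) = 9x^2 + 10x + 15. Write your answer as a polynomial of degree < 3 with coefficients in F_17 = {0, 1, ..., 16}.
a · b ≡ 2x^2 + 14x + 12 (mod f(x))

Multiply in F_17[x]: a(x)·b(x) = (9x^2 + 15x + 8)·(9x^2 + 10x + 15) = 13x^4 + 4x^3 + 16x + 1. This has degree ≥ 3, so divide by f(x) over F_17: 13x^4 + 4x^3 + 16x + 1 = (13x + 9)·(x^3 + 14x^2 + 15x + 12) + (2x^2 + 14x + 12). Hence a·b ≡ 2x^2 + 14x + 12 (mod f). (F_17[x]/(f) is a field with 17^3 = 4913 elements since f is irreducible of degree 3.)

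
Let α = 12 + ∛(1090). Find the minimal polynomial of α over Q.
m_α(x) = x^3 - 36x^2 + 432x - 2818

Set β = α - 12 = ∛(1090), so β^3 = 1090. Then (α - 12)^3 - 1090 = 0, i.e. α is a root of g(x) = (x - 12)^3 - 1090 = x^3 - 36x^2 + 432x - 2818. Since g(x) = h(x - 12) where h(x) = x^3 - 1090, and h is irreducible over Q (because 1090 is not a perfect cube, so h has no rational root, and a monic cubic with no rational root is irreducible), g is also irreducible (irreducibility is preserved under the substitution x → x - 12). Hence m_α(x) = x^3 - 36x^2 + 432x - 2818.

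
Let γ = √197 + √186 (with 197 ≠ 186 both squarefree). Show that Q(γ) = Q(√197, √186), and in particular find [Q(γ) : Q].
[Q(γ) : Q] = 4 (equivalently, Q(γ) = Q(√197, √186))

Obviously Q(γ) ⊆ Q(√197, √186), and [Q(√197, √186):Q] = 4 (since 197, 186 are distinct squarefree integers > 1 with 36642 not a perfect square). To show equality we compute the minimal polynomial of γ. From γ = √197 + √186: γ^2 = 197 + 2√(36642) + 186 = 383 + 2√(36642), so γ^2 - 383 = 2√(36642); squaring, (γ^2 - 383)^2 = 4·36642, i.e. γ^4 - 766γ^2 + 146689 - 146568 = 0, i.e. γ^4 - 766γ^2 + 121 = 0. So γ is a root of x^4 - 766x^2 + 121. This polynomial is irreducible over Q: it has no rational root (each ±√197 ± √186 is irrational), and any factorization into two quadratics over Q would force √(36642) ∈ Q (pairing opposite roots) or √197, √186 ∈ Q (other pairings), all impossible. Hence [Q(γ):Q] = 4 = [Q(√197, √186):Q], so Q(γ) = Q(√197, √186).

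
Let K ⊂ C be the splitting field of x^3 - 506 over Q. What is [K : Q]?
[K : Q] = 6

The roots of x^3 - 506 are ∛506, ω∛506, ω^2∛506 where ω = e^(2πi/3) is a primitive cube root of unity, so K = Q(∛506, ω). Now [Q(∛506):Q] = 3 (since 506 is not a perfect cube, x^3 - 506 is irreducible) and [Q(ω):Q] = 2. Both 2 and 3 divide [K:Q], and [K:Q] ≤ 3·2 = 6, so [K:Q] = 6. (Equivalently: Q(∛506) ⊂ R but ω ∉ R, so [K : Q(∛506)] = 2.)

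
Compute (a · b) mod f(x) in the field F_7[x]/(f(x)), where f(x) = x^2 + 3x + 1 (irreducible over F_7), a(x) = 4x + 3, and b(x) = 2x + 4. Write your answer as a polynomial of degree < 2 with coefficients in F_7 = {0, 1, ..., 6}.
a · b ≡ 5x + 4 (mod f(x))

Multiply in F_7[x]: a(x)·b(x) = (4x + 3)·(2x + 4) = x^2 + x + 5. This has degree ≥ 2, so divide by f(x) over F_7: x^2 + x + 5 = (1)·(x^2 + 3x + 1) + (5x + 4). Hence a·b ≡ 5x + 4 (mod f). (F_7[x]/(f) is a field with 7^2 = 49 elements since f is irreducible of degree 2.)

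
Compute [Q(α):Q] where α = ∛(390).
[Q(α):Q] = 3

The minimal polynomial of α is x^3 - 390, irreducible over Q since 390 is not a perfect cube (so x^3 - 390 has no rational root). Hence [Q(α):Q] = deg(m_α) = 3.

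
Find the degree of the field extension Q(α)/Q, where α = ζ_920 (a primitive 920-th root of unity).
[Q(α):Q] = 352

The minimal polynomial of ζ_920 over Q is the 920-th cyclotomic polynomial Φ_920(x), which is irreducible over Q and has degree φ(920) = 352. Hence [Q(α):Q] = φ(920) = 352.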